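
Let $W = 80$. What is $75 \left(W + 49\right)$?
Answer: $9675$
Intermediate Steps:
$75 \left(W + 49\right) = 75 \left(80 + 49\right) = 75 \cdot 129 = 9675$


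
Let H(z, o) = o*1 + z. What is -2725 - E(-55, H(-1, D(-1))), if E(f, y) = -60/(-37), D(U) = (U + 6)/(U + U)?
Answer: -100885/37 ≈ -2726.6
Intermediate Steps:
D(U) = (6 + U)/(2*U) (D(U) = (6 + U)/((2*U)) = (6 + U)*(1/(2*U)) = (6 + U)/(2*U))
H(z, o) = o + z
E(f, y) = 60/37 (E(f, y) = -60*(-1/37) = 60/37)
-2725 - E(-55, H(-1, D(-1))) = -2725 - 1*60/37 = -2725 - 60/37 = -100885/37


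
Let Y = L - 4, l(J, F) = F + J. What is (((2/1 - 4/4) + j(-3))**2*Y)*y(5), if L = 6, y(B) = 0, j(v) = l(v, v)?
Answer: 0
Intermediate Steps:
j(v) = 2*v (j(v) = v + v = 2*v)
Y = 2 (Y = 6 - 4 = 2)
(((2/1 - 4/4) + j(-3))**2*Y)*y(5) = (((2/1 - 4/4) + 2*(-3))**2*2)*0 = (((2*1 - 4*1/4) - 6)**2*2)*0 = (((2 - 1) - 6)**2*2)*0 = ((1 - 6)**2*2)*0 = ((-5)**2*2)*0 = (25*2)*0 = 50*0 = 0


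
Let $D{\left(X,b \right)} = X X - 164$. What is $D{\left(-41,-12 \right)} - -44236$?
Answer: $45753$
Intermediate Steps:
$D{\left(X,b \right)} = -164 + X^{2}$ ($D{\left(X,b \right)} = X^{2} - 164 = -164 + X^{2}$)
$D{\left(-41,-12 \right)} - -44236 = \left(-164 + \left(-41\right)^{2}\right) - -44236 = \left(-164 + 1681\right) + 44236 = 1517 + 44236 = 45753$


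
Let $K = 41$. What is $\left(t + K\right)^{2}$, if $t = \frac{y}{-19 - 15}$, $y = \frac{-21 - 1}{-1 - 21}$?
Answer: $\frac{1940449}{1156} \approx 1678.6$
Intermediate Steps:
$y = 1$ ($y = - \frac{22}{-22} = \left(-22\right) \left(- \frac{1}{22}\right) = 1$)
$t = - \frac{1}{34}$ ($t = 1 \frac{1}{-19 - 15} = 1 \frac{1}{-34} = 1 \left(- \frac{1}{34}\right) = - \frac{1}{34} \approx -0.029412$)
$\left(t + K\right)^{2} = \left(- \frac{1}{34} + 41\right)^{2} = \left(\frac{1393}{34}\right)^{2} = \frac{1940449}{1156}$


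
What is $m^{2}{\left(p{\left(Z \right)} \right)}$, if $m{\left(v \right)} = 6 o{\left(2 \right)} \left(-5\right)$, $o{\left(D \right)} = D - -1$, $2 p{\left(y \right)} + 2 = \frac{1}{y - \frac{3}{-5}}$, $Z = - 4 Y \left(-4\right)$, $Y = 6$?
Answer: $8100$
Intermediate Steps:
$Z = 96$ ($Z = \left(-4\right) 6 \left(-4\right) = \left(-24\right) \left(-4\right) = 96$)
$p{\left(y \right)} = -1 + \frac{1}{2 \left(\frac{3}{5} + y\right)}$ ($p{\left(y \right)} = -1 + \frac{1}{2 \left(y - \frac{3}{-5}\right)} = -1 + \frac{1}{2 \left(y - - \frac{3}{5}\right)} = -1 + \frac{1}{2 \left(y + \frac{3}{5}\right)} = -1 + \frac{1}{2 \left(\frac{3}{5} + y\right)}$)
$o{\left(D \right)} = 1 + D$ ($o{\left(D \right)} = D + 1 = 1 + D$)
$m{\left(v \right)} = -90$ ($m{\left(v \right)} = 6 \left(1 + 2\right) \left(-5\right) = 6 \cdot 3 \left(-5\right) = 18 \left(-5\right) = -90$)
$m^{2}{\left(p{\left(Z \right)} \right)} = \left(-90\right)^{2} = 8100$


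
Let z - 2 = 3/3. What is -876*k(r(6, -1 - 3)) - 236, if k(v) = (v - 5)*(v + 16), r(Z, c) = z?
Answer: 33052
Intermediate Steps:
z = 3 (z = 2 + 3/3 = 2 + 3*(1/3) = 2 + 1 = 3)
r(Z, c) = 3
k(v) = (-5 + v)*(16 + v)
-876*k(r(6, -1 - 3)) - 236 = -876*(-80 + 3**2 + 11*3) - 236 = -876*(-80 + 9 + 33) - 236 = -876*(-38) - 236 = 33288 - 236 = 33052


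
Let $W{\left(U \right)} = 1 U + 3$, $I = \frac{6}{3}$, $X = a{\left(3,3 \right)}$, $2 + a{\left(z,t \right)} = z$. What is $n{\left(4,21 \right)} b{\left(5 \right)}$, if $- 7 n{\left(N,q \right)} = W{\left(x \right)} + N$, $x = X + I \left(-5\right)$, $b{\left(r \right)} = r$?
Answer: $\frac{10}{7} \approx 1.4286$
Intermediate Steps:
$a{\left(z,t \right)} = -2 + z$
$X = 1$ ($X = -2 + 3 = 1$)
$I = 2$ ($I = 6 \cdot \frac{1}{3} = 2$)
$x = -9$ ($x = 1 + 2 \left(-5\right) = 1 - 10 = -9$)
$W{\left(U \right)} = 3 + U$ ($W{\left(U \right)} = U + 3 = 3 + U$)
$n{\left(N,q \right)} = \frac{6}{7} - \frac{N}{7}$ ($n{\left(N,q \right)} = - \frac{\left(3 - 9\right) + N}{7} = - \frac{-6 + N}{7} = \frac{6}{7} - \frac{N}{7}$)
$n{\left(4,21 \right)} b{\left(5 \right)} = \left(\frac{6}{7} - \frac{4}{7}\right) 5 = \frac{2}{7} \cdot 5 = \frac{10}{7}$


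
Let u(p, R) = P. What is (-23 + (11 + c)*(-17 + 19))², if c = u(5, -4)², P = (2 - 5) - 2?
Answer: 2401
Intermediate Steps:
P = -5 (P = -3 - 2 = -5)
u(p, R) = -5
c = 25 (c = (-5)² = 25)
(-23 + (11 + c)*(-17 + 19))² = (-23 + (11 + 25)*(-17 + 19))² = (-23 + 36*2)² = (-23 + 72)² = 49² = 2401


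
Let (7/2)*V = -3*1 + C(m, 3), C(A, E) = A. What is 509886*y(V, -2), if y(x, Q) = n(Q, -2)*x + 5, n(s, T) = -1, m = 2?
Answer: 18865782/7 ≈ 2.6951e+6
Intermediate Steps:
V = -2/7 (V = 2*(-3*1 + 2)/7 = 2*(-3 + 2)/7 = (2/7)*(-1) = -2/7 ≈ -0.28571)
y(x, Q) = 5 - x (y(x, Q) = -x + 5 = 5 - x)
509886*y(V, -2) = 509886*(5 - 1*(-2/7)) = 509886*(5 + 2/7) = 509886*(37/7) = 18865782/7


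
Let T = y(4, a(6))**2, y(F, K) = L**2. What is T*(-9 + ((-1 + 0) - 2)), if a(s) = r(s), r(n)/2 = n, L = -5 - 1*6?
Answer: -175692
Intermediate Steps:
L = -11 (L = -5 - 6 = -11)
r(n) = 2*n
a(s) = 2*s
y(F, K) = 121 (y(F, K) = (-11)**2 = 121)
T = 14641 (T = 121**2 = 14641)
T*(-9 + ((-1 + 0) - 2)) = 14641*(-9 + ((-1 + 0) - 2)) = 14641*(-9 + (-1 - 2)) = 14641*(-9 - 3) = 14641*(-12) = -175692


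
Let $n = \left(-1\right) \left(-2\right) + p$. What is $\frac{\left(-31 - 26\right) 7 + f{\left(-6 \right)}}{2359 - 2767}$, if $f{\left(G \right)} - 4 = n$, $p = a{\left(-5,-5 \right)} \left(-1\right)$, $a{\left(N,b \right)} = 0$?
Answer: $\frac{131}{136} \approx 0.96323$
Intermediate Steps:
$p = 0$ ($p = 0 \left(-1\right) = 0$)
$n = 2$ ($n = \left(-1\right) \left(-2\right) + 0 = 2 + 0 = 2$)
$f{\left(G \right)} = 6$ ($f{\left(G \right)} = 4 + 2 = 6$)
$\frac{\left(-31 - 26\right) 7 + f{\left(-6 \right)}}{2359 - 2767} = \frac{\left(-31 - 26\right) 7 + 6}{2359 - 2767} = \frac{\left(-57\right) 7 + 6}{-408} = \left(-399 + 6\right) \left(- \frac{1}{408}\right) = \left(-393\right) \left(- \frac{1}{408}\right) = \frac{131}{136}$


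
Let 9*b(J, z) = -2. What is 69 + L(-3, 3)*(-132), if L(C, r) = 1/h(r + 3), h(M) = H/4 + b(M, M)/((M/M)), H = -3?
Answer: 7167/35 ≈ 204.77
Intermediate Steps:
b(J, z) = -2/9 (b(J, z) = (1/9)*(-2) = -2/9)
h(M) = -35/36 (h(M) = -3/4 - 2/(9*(M/M)) = -3*1/4 - 2/9/1 = -3/4 - 2/9*1 = -3/4 - 2/9 = -35/36)
L(C, r) = -36/35 (L(C, r) = 1/(-35/36) = -36/35)
69 + L(-3, 3)*(-132) = 69 - 36/35*(-132) = 69 + 4752/35 = 7167/35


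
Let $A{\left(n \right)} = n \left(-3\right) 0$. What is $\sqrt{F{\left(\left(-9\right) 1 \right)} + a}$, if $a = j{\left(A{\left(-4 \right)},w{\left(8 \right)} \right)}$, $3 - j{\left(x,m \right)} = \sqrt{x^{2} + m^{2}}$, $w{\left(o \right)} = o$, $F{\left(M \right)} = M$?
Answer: $i \sqrt{14} \approx 3.7417 i$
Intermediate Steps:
$A{\left(n \right)} = 0$ ($A{\left(n \right)} = - 3 n 0 = 0$)
$j{\left(x,m \right)} = 3 - \sqrt{m^{2} + x^{2}}$ ($j{\left(x,m \right)} = 3 - \sqrt{x^{2} + m^{2}} = 3 - \sqrt{m^{2} + x^{2}}$)
$a = -5$ ($a = 3 - \sqrt{8^{2} + 0^{2}} = 3 - \sqrt{64 + 0} = 3 - \sqrt{64} = 3 - 8 = -5$)
$\sqrt{F{\left(\left(-9\right) 1 \right)} + a} = \sqrt{\left(-9\right) 1 - 5} = \sqrt{-9 - 5} = \sqrt{-14} = i \sqrt{14}$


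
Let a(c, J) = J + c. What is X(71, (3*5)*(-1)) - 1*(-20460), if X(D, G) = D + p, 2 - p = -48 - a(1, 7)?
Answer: 20589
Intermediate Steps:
p = 58 (p = 2 - (-48 - (7 + 1)) = 2 - (-48 - 1*8) = 2 - (-48 - 8) = 2 - 1*(-56) = 2 + 56 = 58)
X(D, G) = 58 + D (X(D, G) = D + 58 = 58 + D)
X(71, (3*5)*(-1)) - 1*(-20460) = (58 + 71) - 1*(-20460) = 129 + 20460 = 20589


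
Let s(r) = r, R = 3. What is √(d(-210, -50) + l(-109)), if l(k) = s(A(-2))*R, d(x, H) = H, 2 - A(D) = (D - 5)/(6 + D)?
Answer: I*√155/2 ≈ 6.225*I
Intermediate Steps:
A(D) = 2 - (-5 + D)/(6 + D) (A(D) = 2 - (D - 5)/(6 + D) = 2 - (-5 + D)/(6 + D))
l(k) = 45/4 (l(k) = ((17 - 2)/(6 - 2))*3 = (15/4)*3 = 45/4)
√(d(-210, -50) + l(-109)) = √(-50 + 45/4) = √(-155/4) = I*√155/2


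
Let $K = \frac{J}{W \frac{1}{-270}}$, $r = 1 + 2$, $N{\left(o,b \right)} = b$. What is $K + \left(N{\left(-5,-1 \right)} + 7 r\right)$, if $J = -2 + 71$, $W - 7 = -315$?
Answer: $\frac{12395}{154} \approx 80.487$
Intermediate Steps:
$W = -308$ ($W = 7 - 315 = -308$)
$r = 3$
$J = 69$
$K = \frac{9315}{154}$ ($K = \frac{69}{\left(-308\right) \frac{1}{-270}} = \frac{69}{\left(-308\right) \left(- \frac{1}{270}\right)} = \frac{69}{\frac{154}{135}} = 69 \cdot \frac{135}{154} = \frac{9315}{154} \approx 60.487$)
$K + \left(N{\left(-5,-1 \right)} + 7 r\right) = \frac{9315}{154} + \left(-1 + 7 \cdot 3\right) = \frac{9315}{154} + \left(-1 + 21\right) = \frac{9315}{154} + 20 = \frac{12395}{154}$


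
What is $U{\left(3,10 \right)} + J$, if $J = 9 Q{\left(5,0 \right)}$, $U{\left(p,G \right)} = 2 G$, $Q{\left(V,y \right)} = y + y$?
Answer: $20$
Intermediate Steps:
$Q{\left(V,y \right)} = 2 y$
$J = 0$ ($J = 9 \cdot 2 \cdot 0 = 9 \cdot 0 = 0$)
$U{\left(3,10 \right)} + J = 2 \cdot 10 + 0 = 20 + 0 = 20$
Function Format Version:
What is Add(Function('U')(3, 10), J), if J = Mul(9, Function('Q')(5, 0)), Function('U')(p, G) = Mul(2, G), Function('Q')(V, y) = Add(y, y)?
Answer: 20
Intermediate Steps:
Function('Q')(V, y) = Mul(2, y)
J = 0 (J = Mul(9, Mul(2, 0)) = Mul(9, 0) = 0)
Add(Function('U')(3, 10), J) = Add(Mul(2, 10), 0) = Add(20, 0) = 20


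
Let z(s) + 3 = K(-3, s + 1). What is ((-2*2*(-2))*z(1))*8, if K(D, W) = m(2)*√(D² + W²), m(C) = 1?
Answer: -192 + 64*√13 ≈ 38.755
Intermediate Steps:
K(D, W) = √(D² + W²) (K(D, W) = 1*√(D² + W²) = √(D² + W²))
z(s) = -3 + √(9 + (1 + s)²) (z(s) = -3 + √((-3)² + (s + 1)²) = -3 + √(9 + (1 + s)²))
((-2*2*(-2))*z(1))*8 = ((-2*2*(-2))*(-3 + √(9 + (1 + 1)²)))*8 = ((-4*(-2))*(-3 + √(9 + 2²)))*8 = (8*(-3 + √(9 + 4)))*8 = (8*(-3 + √13))*8 = (-24 + 8*√13)*8 = -192 + 64*√13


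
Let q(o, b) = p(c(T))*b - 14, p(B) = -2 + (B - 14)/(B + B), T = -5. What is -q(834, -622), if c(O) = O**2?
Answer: -27329/25 ≈ -1093.2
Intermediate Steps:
p(B) = -2 + (-14 + B)/(2*B) (p(B) = -2 + (-14 + B)/((2*B)) = -2 + (-14 + B)*(1/(2*B)) = -2 + (-14 + B)/(2*B))
q(o, b) = -14 - 89*b/50 (q(o, b) = (-3/2 - 7/((-5)**2))*b - 14 = (-3/2 - 7/25)*b - 14 = -89*b/50 - 14 = -14 - 89*b/50)
-q(834, -622) = -(-14 - 89/50*(-622)) = -(-14 + 27679/25) = -1*27329/25 = -27329/25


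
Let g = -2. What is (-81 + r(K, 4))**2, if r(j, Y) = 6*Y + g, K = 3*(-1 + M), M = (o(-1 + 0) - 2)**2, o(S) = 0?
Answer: 3481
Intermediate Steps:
M = 4 (M = (0 - 2)**2 = (-2)**2 = 4)
K = 9 (K = 3*(-1 + 4) = 3*3 = 9)
r(j, Y) = -2 + 6*Y (r(j, Y) = 6*Y - 2 = -2 + 6*Y)
(-81 + r(K, 4))**2 = (-81 + (-2 + 6*4))**2 = (-81 + (-2 + 24))**2 = (-81 + 22)**2 = (-59)**2 = 3481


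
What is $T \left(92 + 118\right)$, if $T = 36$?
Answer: $7560$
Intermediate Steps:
$T \left(92 + 118\right) = 36 \left(92 + 118\right) = 36 \cdot 210 = 7560$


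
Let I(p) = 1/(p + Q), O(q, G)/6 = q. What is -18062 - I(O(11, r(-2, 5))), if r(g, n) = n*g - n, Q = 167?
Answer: -4208447/233 ≈ -18062.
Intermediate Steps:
r(g, n) = -n + g*n (r(g, n) = g*n - n = -n + g*n)
O(q, G) = 6*q
I(p) = 1/(167 + p) (I(p) = 1/(p + 167) = 1/(167 + p))
-18062 - I(O(11, r(-2, 5))) = -18062 - 1/(167 + 6*11) = -18062 - 1/(167 + 66) = -18062 - 1/233 = -4208447/233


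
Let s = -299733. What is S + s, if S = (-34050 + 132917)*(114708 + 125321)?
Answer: 23730647410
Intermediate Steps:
S = 23730947143 (S = 98867*240029 = 23730947143)
S + s = 23730947143 - 299733 = 23730647410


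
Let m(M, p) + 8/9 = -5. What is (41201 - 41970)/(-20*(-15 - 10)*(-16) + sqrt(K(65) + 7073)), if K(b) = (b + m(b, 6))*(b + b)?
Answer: 55368000/575867183 + 2307*sqrt(132817)/575867183 ≈ 0.097607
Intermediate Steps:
m(M, p) = -53/9 (m(M, p) = -8/9 - 5 = -53/9)
K(b) = 2*b*(-53/9 + b) (K(b) = (b - 53/9)*(b + b) = (-53/9 + b)*(2*b) = 2*b*(-53/9 + b))
(41201 - 41970)/(-20*(-15 - 10)*(-16) + sqrt(K(65) + 7073)) = (41201 - 41970)/(-20*(-15 - 10)*(-16) + sqrt((2/9)*65*(-53 + 9*65) + 7073)) = -769/(-20*(-25)*(-16) + sqrt((2/9)*65*(-53 + 585) + 7073)) = -769/(500*(-16) + sqrt((2/9)*65*532 + 7073)) = -769/(-8000 + sqrt(69160/9 + 7073)) = -769/(-8000 + sqrt(132817/9)) = -769/(-8000 + sqrt(132817)/3)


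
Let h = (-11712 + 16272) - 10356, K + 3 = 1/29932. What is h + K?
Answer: -173575667/29932 ≈ -5799.0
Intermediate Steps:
K = -89795/29932 (K = -3 + 1/29932 = -89795/29932 ≈ -3.0000)
h = -5796 (h = 4560 - 10356 = -5796)
h + K = -5796 - 89795/29932 = -173575667/29932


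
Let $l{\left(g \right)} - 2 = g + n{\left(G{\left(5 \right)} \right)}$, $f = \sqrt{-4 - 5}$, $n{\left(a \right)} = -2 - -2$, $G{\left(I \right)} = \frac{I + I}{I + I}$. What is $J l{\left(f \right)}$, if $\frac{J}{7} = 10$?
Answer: $140 + 210 i \approx 140.0 + 210.0 i$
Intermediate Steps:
$G{\left(I \right)} = 1$ ($G{\left(I \right)} = \frac{2 I}{2 I} = 2 I \frac{1}{2 I} = 1$)
$n{\left(a \right)} = 0$ ($n{\left(a \right)} = -2 + 2 = 0$)
$J = 70$ ($J = 7 \cdot 10 = 70$)
$f = 3 i$ ($f = \sqrt{-9} = 3 i \approx 3.0 i$)
$l{\left(g \right)} = 2 + g$ ($l{\left(g \right)} = 2 + \left(g + 0\right) = 2 + g$)
$J l{\left(f \right)} = 70 \left(2 + 3 i\right) = 140 + 210 i$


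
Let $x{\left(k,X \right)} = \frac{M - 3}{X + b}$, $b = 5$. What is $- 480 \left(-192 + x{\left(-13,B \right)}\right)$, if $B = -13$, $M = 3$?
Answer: $92160$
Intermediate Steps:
$x{\left(k,X \right)} = 0$ ($x{\left(k,X \right)} = \frac{3 - 3}{X + 5} = \frac{0}{5 + X} = 0$)
$- 480 \left(-192 + x{\left(-13,B \right)}\right) = - 480 \left(-192 + 0\right) = \left(-480\right) \left(-192\right) = 92160$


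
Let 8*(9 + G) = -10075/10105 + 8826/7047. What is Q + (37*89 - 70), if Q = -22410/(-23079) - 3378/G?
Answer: 9434392715205197/2620198419713 ≈ 3600.6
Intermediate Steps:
G = -340595141/37978632 (G = -9 + (-10075/10105 + 8826/7047)/8 = -9 + (-10075*1/10105 + 8826*(1/7047))/8 = -9 + (-2015/2021 + 2942/2349)/8 = -9 + (⅛)*(1212547/4747329) = -9 + 1212547/37978632 = -340595141/37978632 ≈ -8.9681)
Q = 989493208470198/2620198419713 (Q = -22410/(-23079) - 3378/(-340595141/37978632) = -22410*(-1/23079) - 3378*(-37978632/340595141) = 7470/7693 + 128291818896/340595141 = 989493208470198/2620198419713 ≈ 377.64)
Q + (37*89 - 70) = 989493208470198/2620198419713 + (37*89 - 70) = 989493208470198/2620198419713 + (3293 - 70) = 989493208470198/2620198419713 + 3223 = 9434392715205197/2620198419713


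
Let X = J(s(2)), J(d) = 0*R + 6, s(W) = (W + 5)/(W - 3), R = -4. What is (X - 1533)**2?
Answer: 2331729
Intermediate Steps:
s(W) = (5 + W)/(-3 + W)
J(d) = 6 (J(d) = 0*(-4) + 6 = 0 + 6 = 6)
X = 6
(X - 1533)**2 = (6 - 1533)**2 = (-1527)**2 = 2331729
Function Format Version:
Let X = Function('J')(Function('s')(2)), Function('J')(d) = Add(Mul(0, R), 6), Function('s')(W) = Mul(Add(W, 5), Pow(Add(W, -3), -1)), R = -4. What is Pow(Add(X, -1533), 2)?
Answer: 2331729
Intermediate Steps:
Function('s')(W) = Mul(Pow(Add(-3, W), -1), Add(5, W)) (Function('s')(W) = Mul(Add(5, W), Pow(Add(-3, W), -1)) = Mul(Pow(Add(-3, W), -1), Add(5, W)))
Function('J')(d) = 6 (Function('J')(d) = Add(Mul(0, -4), 6) = Add(0, 6) = 6)
X = 6
Pow(Add(X, -1533), 2) = Pow(Add(6, -1533), 2) = Pow(-1527, 2) = 2331729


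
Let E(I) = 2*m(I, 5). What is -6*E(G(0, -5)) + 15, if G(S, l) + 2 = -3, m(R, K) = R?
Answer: 75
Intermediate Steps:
G(S, l) = -5 (G(S, l) = -2 - 3 = -5)
E(I) = 2*I
-6*E(G(0, -5)) + 15 = -12*(-5) + 15 = -6*(-10) + 15 = 60 + 15 = 75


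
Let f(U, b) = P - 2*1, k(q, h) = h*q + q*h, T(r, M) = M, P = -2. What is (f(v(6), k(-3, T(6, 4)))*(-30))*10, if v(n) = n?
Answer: 1200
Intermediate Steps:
k(q, h) = 2*h*q (k(q, h) = h*q + h*q = 2*h*q)
f(U, b) = -4 (f(U, b) = -2 - 2*1 = -2 - 2 = -4)
(f(v(6), k(-3, T(6, 4)))*(-30))*10 = -4*(-30)*10 = 120*10 = 1200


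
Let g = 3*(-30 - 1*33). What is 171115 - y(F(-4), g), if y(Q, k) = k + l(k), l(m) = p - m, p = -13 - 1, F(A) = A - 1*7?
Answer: 171129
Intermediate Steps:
F(A) = -7 + A (F(A) = A - 7 = -7 + A)
p = -14
l(m) = -14 - m
g = -189 (g = 3*(-30 - 33) = 3*(-63) = -189)
y(Q, k) = -14 (y(Q, k) = k + (-14 - k) = -14)
171115 - y(F(-4), g) = 171115 - 1*(-14) = 171115 + 14 = 171129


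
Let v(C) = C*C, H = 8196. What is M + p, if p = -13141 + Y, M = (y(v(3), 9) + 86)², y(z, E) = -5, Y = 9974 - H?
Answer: -4802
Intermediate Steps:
v(C) = C²
Y = 1778 (Y = 9974 - 1*8196 = 9974 - 8196 = 1778)
M = 6561 (M = (-5 + 86)² = 81² = 6561)
p = -11363 (p = -13141 + 1778 = -11363)
M + p = 6561 - 11363 = -4802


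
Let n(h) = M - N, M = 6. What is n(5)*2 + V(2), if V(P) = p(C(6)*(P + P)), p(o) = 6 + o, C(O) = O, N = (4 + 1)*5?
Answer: -8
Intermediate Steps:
N = 25 (N = 5*5 = 25)
n(h) = -19 (n(h) = 6 - 1*25 = 6 - 25 = -19)
V(P) = 6 + 12*P (V(P) = 6 + 6*(P + P) = 6 + 6*(2*P) = 6 + 12*P)
n(5)*2 + V(2) = -19*2 + (6 + 12*2) = -38 + (6 + 24) = -38 + 30 = -8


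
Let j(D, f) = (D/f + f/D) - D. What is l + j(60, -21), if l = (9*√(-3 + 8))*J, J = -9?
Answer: -8849/140 - 81*√5 ≈ -244.33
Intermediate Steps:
j(D, f) = -D + D/f + f/D
l = -81*√5 (l = (9*√(-3 + 8))*(-9) = (9*√5)*(-9) = -81*√5 ≈ -181.12)
l + j(60, -21) = -81*√5 + (-1*60 + 60/(-21) - 21/60) = -81*√5 + (-60 + 60*(-1/21) - 21*1/60) = -81*√5 + (-60 - 20/7 - 7/20) = -81*√5 - 8849/140 = -8849/140 - 81*√5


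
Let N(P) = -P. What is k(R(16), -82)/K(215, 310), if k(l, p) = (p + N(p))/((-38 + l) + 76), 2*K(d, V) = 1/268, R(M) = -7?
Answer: 0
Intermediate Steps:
K(d, V) = 1/536 (K(d, V) = (1/2)/268 = (1/2)*(1/268) = 1/536)
k(l, p) = 0 (k(l, p) = (p - p)/((-38 + l) + 76) = 0/(38 + l) = 0)
k(R(16), -82)/K(215, 310) = 0/(1/536) = 0*536 = 0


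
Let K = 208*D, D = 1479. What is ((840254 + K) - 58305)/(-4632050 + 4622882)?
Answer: -1089581/9168 ≈ -118.85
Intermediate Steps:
K = 307632 (K = 208*1479 = 307632)
((840254 + K) - 58305)/(-4632050 + 4622882) = ((840254 + 307632) - 58305)/(-4632050 + 4622882) = (1147886 - 58305)/(-9168) = 1089581*(-1/9168) = -1089581/9168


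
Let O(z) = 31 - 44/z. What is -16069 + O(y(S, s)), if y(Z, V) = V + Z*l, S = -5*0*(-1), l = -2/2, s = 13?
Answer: -208538/13 ≈ -16041.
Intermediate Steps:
l = -1 (l = -2*1/2 = -1)
S = 0 (S = 0*(-1) = 0)
y(Z, V) = V - Z (y(Z, V) = V + Z*(-1) = V - Z)
O(z) = 31 - 44/z
-16069 + O(y(S, s)) = -16069 + (31 - 44/(13 - 1*0)) = -16069 + (31 - 44/(13 + 0)) = -16069 + (31 - 44/13) = -16069 + 359/13 = -208538/13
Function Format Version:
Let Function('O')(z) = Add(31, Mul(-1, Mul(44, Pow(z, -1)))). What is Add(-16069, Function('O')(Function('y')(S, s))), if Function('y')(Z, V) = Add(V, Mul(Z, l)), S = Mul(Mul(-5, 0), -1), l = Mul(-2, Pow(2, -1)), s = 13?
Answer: Rational(-208538, 13) ≈ -16041.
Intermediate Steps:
l = -1 (l = Mul(-2, Rational(1, 2)) = -1)
S = 0 (S = Mul(0, -1) = 0)
Function('y')(Z, V) = Add(V, Mul(-1, Z)) (Function('y')(Z, V) = Add(V, Mul(Z, -1)) = Add(V, Mul(-1, Z)))
Function('O')(z) = Add(31, Mul(-44, Pow(z, -1)))
Add(-16069, Function('O')(Function('y')(S, s))) = Add(-16069, Add(31, Mul(-44, Pow(Add(13, Mul(-1, 0)), -1)))) = Add(-16069, Add(31, Mul(-44, Pow(Add(13, 0), -1)))) = Add(-16069, Add(31, Mul(-44, Pow(13, -1)))) = Add(-16069, Add(31, Mul(-44, Rational(1, 13)))) = Add(-16069, Add(31, Rational(-44, 13))) = Add(-16069, Rational(359, 13)) = Rational(-208538, 13)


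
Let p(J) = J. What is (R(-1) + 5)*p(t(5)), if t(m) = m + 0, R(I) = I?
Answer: 20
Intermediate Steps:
t(m) = m
(R(-1) + 5)*p(t(5)) = (-1 + 5)*5 = 4*5 = 20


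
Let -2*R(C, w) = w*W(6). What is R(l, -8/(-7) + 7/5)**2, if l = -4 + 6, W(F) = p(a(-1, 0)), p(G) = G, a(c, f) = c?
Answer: 7921/4900 ≈ 1.6165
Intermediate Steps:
W(F) = -1
l = 2
R(C, w) = w/2 (R(C, w) = -w*(-1)/2 = -(-1)*w/2 = w/2)
R(l, -8/(-7) + 7/5)**2 = ((-8/(-7) + 7/5)/2)**2 = ((-8*(-1/7) + 7*(1/5))/2)**2 = ((8/7 + 7/5)/2)**2 = ((1/2)*(89/35))**2 = (89/70)**2 = 7921/4900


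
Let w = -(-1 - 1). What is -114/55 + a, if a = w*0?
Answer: -114/55 ≈ -2.0727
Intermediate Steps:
w = 2 (w = -1*(-2) = 2)
a = 0 (a = 2*0 = 0)
-114/55 + a = -114/55 + 0 = -114/55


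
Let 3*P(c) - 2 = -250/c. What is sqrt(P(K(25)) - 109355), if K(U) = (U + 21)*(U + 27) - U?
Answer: 17*I*sqrt(2119994871)/2367 ≈ 330.69*I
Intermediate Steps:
K(U) = -U + (21 + U)*(27 + U) (K(U) = (21 + U)*(27 + U) - U = -U + (21 + U)*(27 + U))
P(c) = 2/3 - 250/(3*c) (P(c) = 2/3 + (-250/c)/3 = 2/3 - 250/(3*c))
sqrt(P(K(25)) - 109355) = sqrt(2*(-125 + (567 + 25**2 + 47*25))/(3*(567 + 25**2 + 47*25)) - 109355) = sqrt(2*(-125 + (567 + 625 + 1175))/(3*(567 + 625 + 1175)) - 109355) = sqrt((2/3)*(-125 + 2367)/2367 - 109355) = sqrt((2/3)*(1/2367)*2242 - 109355) = sqrt(4484/7101 - 109355) = sqrt(-776525371/7101) = 17*I*sqrt(2119994871)/2367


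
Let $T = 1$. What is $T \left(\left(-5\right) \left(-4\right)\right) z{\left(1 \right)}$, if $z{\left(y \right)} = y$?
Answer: $20$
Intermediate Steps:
$T \left(\left(-5\right) \left(-4\right)\right) z{\left(1 \right)} = 1 \left(\left(-5\right) \left(-4\right)\right) 1 = 1 \cdot 20 \cdot 1 = 20 \cdot 1 = 20$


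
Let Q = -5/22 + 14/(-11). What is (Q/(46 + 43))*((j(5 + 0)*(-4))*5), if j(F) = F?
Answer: 150/89 ≈ 1.6854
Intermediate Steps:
Q = -3/2 (Q = -5*1/22 + 14*(-1/11) = -5/22 - 14/11 = -3/2 ≈ -1.5000)
(Q/(46 + 43))*((j(5 + 0)*(-4))*5) = (-3/(2*(46 + 43)))*(((5 + 0)*(-4))*5) = (-3/2/89)*((5*(-4))*5) = (-3/2*1/89)*(-20*5) = -3/178*(-100) = 150/89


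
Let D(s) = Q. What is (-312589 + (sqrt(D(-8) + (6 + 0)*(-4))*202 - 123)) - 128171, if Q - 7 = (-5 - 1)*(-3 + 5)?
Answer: -440883 + 202*I*sqrt(29) ≈ -4.4088e+5 + 1087.8*I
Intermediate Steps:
Q = -5 (Q = 7 + (-5 - 1)*(-3 + 5) = 7 - 6*2 = 7 - 12 = -5)
D(s) = -5
(-312589 + (sqrt(D(-8) + (6 + 0)*(-4))*202 - 123)) - 128171 = (-312589 + (sqrt(-5 + (6 + 0)*(-4))*202 - 123)) - 128171 = (-312589 + (sqrt(-5 + 6*(-4))*202 - 123)) - 128171 = (-312589 + (sqrt(-5 - 24)*202 - 123)) - 128171 = (-312589 + (sqrt(-29)*202 - 123)) - 128171 = (-312589 + ((I*sqrt(29))*202 - 123)) - 128171 = (-312589 + (202*I*sqrt(29) - 123)) - 128171 = (-312589 + (-123 + 202*I*sqrt(29))) - 128171 = (-312712 + 202*I*sqrt(29)) - 128171 = -440883 + 202*I*sqrt(29)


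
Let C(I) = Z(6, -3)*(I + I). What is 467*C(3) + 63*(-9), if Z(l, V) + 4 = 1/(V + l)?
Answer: -10841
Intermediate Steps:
Z(l, V) = -4 + 1/(V + l)
C(I) = -22*I/3 (C(I) = ((1 - 4*(-3) - 4*6)/(-3 + 6))*(I + I) = ((1 + 12 - 24)/3)*(2*I) = ((⅓)*(-11))*(2*I) = -22*I/3)
467*C(3) + 63*(-9) = 467*(-22/3*3) + 63*(-9) = 467*(-22) - 567 = -10274 - 567 = -10841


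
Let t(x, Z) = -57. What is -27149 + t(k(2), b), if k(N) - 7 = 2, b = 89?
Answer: -27206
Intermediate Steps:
k(N) = 9 (k(N) = 7 + 2 = 9)
-27149 + t(k(2), b) = -27149 - 57 = -27206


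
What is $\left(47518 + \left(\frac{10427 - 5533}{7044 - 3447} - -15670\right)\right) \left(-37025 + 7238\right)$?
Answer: $- \frac{2256783558770}{1199} \approx -1.8822 \cdot 10^{9}$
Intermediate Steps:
$\left(47518 + \left(\frac{10427 - 5533}{7044 - 3447} - -15670\right)\right) \left(-37025 + 7238\right) = \left(47518 + \left(\frac{4894}{3597} + 15670\right)\right) \left(-29787\right) = \left(47518 + \frac{56369884}{3597}\right) \left(-29787\right) = \frac{227292130}{3597} \left(-29787\right) = - \frac{2256783558770}{1199}$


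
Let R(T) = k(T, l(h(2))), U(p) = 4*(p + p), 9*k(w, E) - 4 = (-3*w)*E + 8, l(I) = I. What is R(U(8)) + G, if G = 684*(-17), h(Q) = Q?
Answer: -35008/3 ≈ -11669.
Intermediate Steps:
k(w, E) = 4/3 - E*w/3 (k(w, E) = 4/9 + ((-3*w)*E + 8)/9 = 4/9 + (-3*E*w + 8)/9 = 4/9 + (8 - 3*E*w)/9 = 4/9 + (8/9 - E*w/3) = 4/3 - E*w/3)
U(p) = 8*p (U(p) = 4*(2*p) = 8*p)
G = -11628
R(T) = 4/3 - 2*T/3 (R(T) = 4/3 - 1/3*2*T = 4/3 - 2*T/3)
R(U(8)) + G = (4/3 - 16*8/3) - 11628 = (4/3 - 2/3*64) - 11628 = (4/3 - 128/3) - 11628 = -124/3 - 11628 = -35008/3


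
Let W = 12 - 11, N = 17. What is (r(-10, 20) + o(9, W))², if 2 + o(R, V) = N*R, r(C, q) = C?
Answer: 19881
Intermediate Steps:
W = 1
o(R, V) = -2 + 17*R
(r(-10, 20) + o(9, W))² = (-10 + (-2 + 17*9))² = (-10 + (-2 + 153))² = (-10 + 151)² = 141² = 19881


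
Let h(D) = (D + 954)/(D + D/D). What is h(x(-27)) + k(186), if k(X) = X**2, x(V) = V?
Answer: 898569/26 ≈ 34560.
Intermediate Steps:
h(D) = (954 + D)/(1 + D) (h(D) = (954 + D)/(D + 1) = (954 + D)/(1 + D))
h(x(-27)) + k(186) = (954 - 27)/(1 - 27) + 186**2 = 927/(-26) + 34596 = -1/26*927 + 34596 = -927/26 + 34596 = 898569/26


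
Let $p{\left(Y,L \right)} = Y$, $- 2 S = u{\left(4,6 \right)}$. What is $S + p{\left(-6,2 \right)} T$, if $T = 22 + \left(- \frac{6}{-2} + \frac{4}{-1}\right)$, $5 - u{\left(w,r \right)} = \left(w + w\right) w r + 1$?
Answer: $-32$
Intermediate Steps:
$u{\left(w,r \right)} = 4 - 2 r w^{2}$ ($u{\left(w,r \right)} = 5 - \left(\left(w + w\right) w r + 1\right) = 5 - \left(2 w w r + 1\right) = 5 - \left(2 w^{2} r + 1\right) = 5 - \left(2 r w^{2} + 1\right) = 5 - \left(1 + 2 r w^{2}\right) = 4 - 2 r w^{2}$)
$S = 94$ ($S = - \frac{4 - 12 \cdot 4^{2}}{2} = - \frac{4 - 12 \cdot 16}{2} = - \frac{4 - 192}{2} = \left(- \frac{1}{2}\right) \left(-188\right) = 94$)
$T = 21$ ($T = 22 + \left(\left(-6\right) \left(- \frac{1}{2}\right) + 4 \left(-1\right)\right) = 22 + \left(3 - 4\right) = 22 - 1 = 21$)
$S + p{\left(-6,2 \right)} T = 94 - 126 = -32$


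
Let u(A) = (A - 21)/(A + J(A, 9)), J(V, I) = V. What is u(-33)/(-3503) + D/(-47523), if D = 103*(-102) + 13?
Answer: 1861286/8438727 ≈ 0.22056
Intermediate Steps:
D = -10493 (D = -10506 + 13 = -10493)
u(A) = (-21 + A)/(2*A) (u(A) = (A - 21)/(A + A) = (-21 + A)/((2*A)) = (-21 + A)*(1/(2*A)) = (-21 + A)/(2*A))
u(-33)/(-3503) + D/(-47523) = ((1/2)*(-21 - 33)/(-33))/(-3503) - 10493/(-47523) = ((1/2)*(-1/33)*(-54))*(-1/3503) - 10493*(-1/47523) = (9/11)*(-1/3503) + 1499/6789 = -9/38533 + 1499/6789 = 1861286/8438727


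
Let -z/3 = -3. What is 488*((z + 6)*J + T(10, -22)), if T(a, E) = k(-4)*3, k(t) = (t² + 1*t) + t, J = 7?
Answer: 62952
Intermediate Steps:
z = 9 (z = -3*(-3) = 9)
k(t) = t² + 2*t (k(t) = (t² + t) + t = (t + t²) + t = t² + 2*t)
T(a, E) = 24 (T(a, E) = -4*(2 - 4)*3 = -4*(-2)*3 = 8*3 = 24)
488*((z + 6)*J + T(10, -22)) = 488*((9 + 6)*7 + 24) = 488*(15*7 + 24) = 488*(105 + 24) = 488*129 = 62952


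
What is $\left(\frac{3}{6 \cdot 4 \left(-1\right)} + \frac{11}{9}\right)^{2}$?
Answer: $\frac{6241}{5184} \approx 1.2039$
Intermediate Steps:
$\left(\frac{3}{6 \cdot 4 \left(-1\right)} + \frac{11}{9}\right)^{2} = \left(\frac{3}{24 \left(-1\right)} + 11 \cdot \frac{1}{9}\right)^{2} = \left(\frac{3}{-24} + \frac{11}{9}\right)^{2} = \left(3 \left(- \frac{1}{24}\right) + \frac{11}{9}\right)^{2} = \left(- \frac{1}{8} + \frac{11}{9}\right)^{2} = \left(\frac{79}{72}\right)^{2} = \frac{6241}{5184}$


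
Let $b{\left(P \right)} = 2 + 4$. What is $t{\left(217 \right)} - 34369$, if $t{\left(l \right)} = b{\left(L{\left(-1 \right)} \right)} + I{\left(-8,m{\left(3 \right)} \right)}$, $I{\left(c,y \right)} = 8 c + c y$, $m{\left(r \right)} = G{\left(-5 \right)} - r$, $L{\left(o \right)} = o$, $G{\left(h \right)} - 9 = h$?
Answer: $-34435$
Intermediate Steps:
$G{\left(h \right)} = 9 + h$
$b{\left(P \right)} = 6$
$m{\left(r \right)} = 4 - r$ ($m{\left(r \right)} = \left(9 - 5\right) - r = 4 - r$)
$t{\left(l \right)} = -66$ ($t{\left(l \right)} = 6 - 8 \left(8 + \left(4 - 3\right)\right) = 6 - 8 \left(8 + 1\right) = 6 - 72 = -66$)
$t{\left(217 \right)} - 34369 = -66 - 34369 = -34435$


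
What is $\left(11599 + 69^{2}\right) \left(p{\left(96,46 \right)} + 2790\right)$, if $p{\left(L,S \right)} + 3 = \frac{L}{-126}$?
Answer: $\frac{957239960}{21} \approx 4.5583 \cdot 10^{7}$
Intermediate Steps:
$p{\left(L,S \right)} = -3 - \frac{L}{126}$ ($p{\left(L,S \right)} = -3 + \frac{L}{-126} = -3 + L \left(- \frac{1}{126}\right) = -3 - \frac{L}{126}$)
$\left(11599 + 69^{2}\right) \left(p{\left(96,46 \right)} + 2790\right) = \left(11599 + 69^{2}\right) \left(\left(-3 - \frac{16}{21}\right) + 2790\right) = \left(11599 + 4761\right) \left(\left(-3 - \frac{16}{21}\right) + 2790\right) = 16360 \left(- \frac{79}{21} + 2790\right) = 16360 \cdot \frac{58511}{21} = \frac{957239960}{21}$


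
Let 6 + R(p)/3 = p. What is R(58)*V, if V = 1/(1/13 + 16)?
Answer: 2028/209 ≈ 9.7034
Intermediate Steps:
R(p) = -18 + 3*p
V = 13/209 (V = 1/(1/13 + 16) = 1/(209/13) = 13/209 ≈ 0.062201)
R(58)*V = (-18 + 3*58)*(13/209) = (-18 + 174)*(13/209) = 156*(13/209) = 2028/209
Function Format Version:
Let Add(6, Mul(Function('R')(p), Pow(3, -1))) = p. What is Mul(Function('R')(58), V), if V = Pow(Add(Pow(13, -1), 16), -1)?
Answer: Rational(2028, 209) ≈ 9.7034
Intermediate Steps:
Function('R')(p) = Add(-18, Mul(3, p))
V = Rational(13, 209) (V = Pow(Add(Rational(1, 13), 16), -1) = Pow(Rational(209, 13), -1) = Rational(13, 209) ≈ 0.062201)
Mul(Function('R')(58), V) = Mul(Add(-18, Mul(3, 58)), Rational(13, 209)) = Mul(Add(-18, 174), Rational(13, 209)) = Mul(156, Rational(13, 209)) = Rational(2028, 209)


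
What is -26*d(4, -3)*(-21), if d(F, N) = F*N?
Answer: -6552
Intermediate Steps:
-26*d(4, -3)*(-21) = -104*(-3)*(-21) = -26*(-12)*(-21) = 312*(-21) = -6552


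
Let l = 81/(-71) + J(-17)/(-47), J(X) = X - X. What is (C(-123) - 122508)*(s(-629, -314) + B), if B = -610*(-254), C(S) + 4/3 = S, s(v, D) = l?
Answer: -4047109444123/213 ≈ -1.9001e+10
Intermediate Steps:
J(X) = 0
l = -81/71 (l = 81/(-71) + 0/(-47) = 81*(-1/71) + 0*(-1/47) = -81/71 + 0 = -81/71 ≈ -1.1408)
s(v, D) = -81/71
C(S) = -4/3 + S
B = 154940
(C(-123) - 122508)*(s(-629, -314) + B) = ((-4/3 - 123) - 122508)*(-81/71 + 154940) = (-373/3 - 122508)*(11000659/71) = -367897/3*11000659/71 = -4047109444123/213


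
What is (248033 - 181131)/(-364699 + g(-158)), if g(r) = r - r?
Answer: -66902/364699 ≈ -0.18344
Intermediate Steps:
g(r) = 0
(248033 - 181131)/(-364699 + g(-158)) = (248033 - 181131)/(-364699 + 0) = 66902/(-364699) = 66902*(-1/364699) = -66902/364699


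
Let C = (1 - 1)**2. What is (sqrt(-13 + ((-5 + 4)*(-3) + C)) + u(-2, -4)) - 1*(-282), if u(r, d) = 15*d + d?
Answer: 218 + I*sqrt(10) ≈ 218.0 + 3.1623*I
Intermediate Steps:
C = 0 (C = 0**2 = 0)
u(r, d) = 16*d
(sqrt(-13 + ((-5 + 4)*(-3) + C)) + u(-2, -4)) - 1*(-282) = (sqrt(-13 + ((-5 + 4)*(-3) + 0)) + 16*(-4)) - 1*(-282) = (sqrt(-13 + (-1*(-3) + 0)) - 64) + 282 = (sqrt(-13 + (3 + 0)) - 64) + 282 = (sqrt(-13 + 3) - 64) + 282 = (sqrt(-10) - 64) + 282 = (I*sqrt(10) - 64) + 282 = (-64 + I*sqrt(10)) + 282 = 218 + I*sqrt(10)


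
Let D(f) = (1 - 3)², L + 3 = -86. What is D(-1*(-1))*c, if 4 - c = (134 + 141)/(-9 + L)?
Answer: 1334/49 ≈ 27.224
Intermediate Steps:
L = -89 (L = -3 - 86 = -89)
D(f) = 4 (D(f) = (-2)² = 4)
c = 667/98 (c = 4 - (134 + 141)/(-9 - 89) = 4 - 275/(-98) = 4 - 275*(-1)/98 = 4 - 1*(-275/98) = 4 + 275/98 = 667/98 ≈ 6.8061)
D(-1*(-1))*c = 4*(667/98) = 1334/49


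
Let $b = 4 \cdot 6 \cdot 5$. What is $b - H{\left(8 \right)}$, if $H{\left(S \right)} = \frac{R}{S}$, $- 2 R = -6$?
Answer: $\frac{957}{8} \approx 119.63$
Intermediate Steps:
$R = 3$ ($R = \left(- \frac{1}{2}\right) \left(-6\right) = 3$)
$H{\left(S \right)} = \frac{3}{S}$
$b = 120$ ($b = 24 \cdot 5 = 120$)
$b - H{\left(8 \right)} = 120 - \frac{3}{8} = \frac{957}{8}$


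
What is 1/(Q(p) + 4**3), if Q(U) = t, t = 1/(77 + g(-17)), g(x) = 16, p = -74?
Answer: 93/5953 ≈ 0.015622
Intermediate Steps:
t = 1/93 (t = 1/(77 + 16) = 1/93 ≈ 0.010753)
Q(U) = 1/93
1/(Q(p) + 4**3) = 1/(1/93 + 4**3) = 1/(1/93 + 64) = 1/(5953/93) = 93/5953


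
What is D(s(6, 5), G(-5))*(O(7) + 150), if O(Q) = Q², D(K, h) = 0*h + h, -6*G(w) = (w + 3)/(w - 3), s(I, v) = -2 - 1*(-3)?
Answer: -199/24 ≈ -8.2917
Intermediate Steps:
s(I, v) = 1 (s(I, v) = -2 + 3 = 1)
G(w) = -(3 + w)/(6*(-3 + w)) (G(w) = -(w + 3)/(6*(w - 3)) = -(3 + w)/(6*(-3 + w)))
D(K, h) = h (D(K, h) = 0 + h = h)
D(s(6, 5), G(-5))*(O(7) + 150) = ((-3 - 1*(-5))/(6*(-3 - 5)))*(7² + 150) = ((⅙)*(-3 + 5)/(-8))*(49 + 150) = ((⅙)*(-⅛)*2)*199 = -1/24*199 = -199/24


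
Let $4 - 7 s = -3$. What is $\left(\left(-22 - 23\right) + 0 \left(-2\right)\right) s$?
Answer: $-45$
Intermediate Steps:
$s = 1$ ($s = \frac{4}{7} - - \frac{3}{7} = \frac{4}{7} + \frac{3}{7} = 1$)
$\left(\left(-22 - 23\right) + 0 \left(-2\right)\right) s = \left(\left(-22 - 23\right) + 0 \left(-2\right)\right) 1 = \left(-45 + 0\right) 1 = \left(-45\right) 1 = -45$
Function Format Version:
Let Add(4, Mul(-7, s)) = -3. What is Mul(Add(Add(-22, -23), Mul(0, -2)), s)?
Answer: -45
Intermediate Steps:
s = 1 (s = Add(Rational(4, 7), Mul(Rational(-1, 7), -3)) = Add(Rational(4, 7), Rational(3, 7)) = 1)
Mul(Add(Add(-22, -23), Mul(0, -2)), s) = Mul(Add(Add(-22, -23), Mul(0, -2)), 1) = Mul(Add(-45, 0), 1) = Mul(-45, 1) = -45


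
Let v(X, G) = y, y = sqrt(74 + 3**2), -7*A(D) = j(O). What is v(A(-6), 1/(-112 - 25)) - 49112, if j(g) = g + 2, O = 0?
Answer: -49112 + sqrt(83) ≈ -49103.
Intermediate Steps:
j(g) = 2 + g
A(D) = -2/7 (A(D) = -(2 + 0)/7 = -1/7*2 = -2/7)
y = sqrt(83) (y = sqrt(74 + 9) = sqrt(83) ≈ 9.1104)
v(X, G) = sqrt(83)
v(A(-6), 1/(-112 - 25)) - 49112 = sqrt(83) - 49112 = -49112 + sqrt(83)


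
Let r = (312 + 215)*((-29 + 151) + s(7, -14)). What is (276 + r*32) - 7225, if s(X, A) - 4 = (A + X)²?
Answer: 2944251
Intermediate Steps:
s(X, A) = 4 + (A + X)²
r = 92225 (r = (312 + 215)*((-29 + 151) + (4 + (-14 + 7)²)) = 527*(122 + (4 + (-7)²)) = 527*(122 + (4 + 49)) = 527*(122 + 53) = 527*175 = 92225)
(276 + r*32) - 7225 = (276 + 92225*32) - 7225 = (276 + 2951200) - 7225 = 2951476 - 7225 = 2944251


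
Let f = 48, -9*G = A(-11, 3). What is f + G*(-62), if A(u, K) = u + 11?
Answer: 48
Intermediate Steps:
A(u, K) = 11 + u
G = 0 (G = -(11 - 11)/9 = -⅑*0 = 0)
f + G*(-62) = 48 + 0*(-62) = 48 + 0 = 48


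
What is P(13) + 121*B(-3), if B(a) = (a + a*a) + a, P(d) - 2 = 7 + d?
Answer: 385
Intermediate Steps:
P(d) = 9 + d (P(d) = 2 + (7 + d) = 9 + d)
B(a) = a² + 2*a (B(a) = (a + a²) + a = a² + 2*a)
P(13) + 121*B(-3) = (9 + 13) + 121*(-3*(2 - 3)) = 22 + 121*(-3*(-1)) = 22 + 121*3 = 22 + 363 = 385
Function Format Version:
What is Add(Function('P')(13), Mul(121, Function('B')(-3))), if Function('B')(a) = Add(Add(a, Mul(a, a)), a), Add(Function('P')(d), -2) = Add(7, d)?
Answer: 385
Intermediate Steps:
Function('P')(d) = Add(9, d) (Function('P')(d) = Add(2, Add(7, d)) = Add(9, d))
Function('B')(a) = Add(Pow(a, 2), Mul(2, a)) (Function('B')(a) = Add(Add(a, Pow(a, 2)), a) = Add(Pow(a, 2), Mul(2, a)))
Add(Function('P')(13), Mul(121, Function('B')(-3))) = Add(Add(9, 13), Mul(121, Mul(-3, Add(2, -3)))) = Add(22, Mul(121, Mul(-3, -1))) = Add(22, Mul(121, 3)) = Add(22, 363) = 385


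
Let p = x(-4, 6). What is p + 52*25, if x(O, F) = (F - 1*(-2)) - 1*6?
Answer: 1302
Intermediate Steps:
x(O, F) = -4 + F (x(O, F) = (F + 2) - 6 = (2 + F) - 6 = -4 + F)
p = 2 (p = -4 + 6 = 2)
p + 52*25 = 2 + 52*25 = 2 + 1300 = 1302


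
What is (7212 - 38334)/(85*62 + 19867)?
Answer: -26/21 ≈ -1.2381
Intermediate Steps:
(7212 - 38334)/(85*62 + 19867) = -31122/(5270 + 19867) = -31122/25137 = -31122*1/25137 = -26/21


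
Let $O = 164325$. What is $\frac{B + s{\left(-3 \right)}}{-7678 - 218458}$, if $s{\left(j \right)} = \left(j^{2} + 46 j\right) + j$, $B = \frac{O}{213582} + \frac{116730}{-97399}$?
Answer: $\frac{918293066987}{1568077770275216} \approx 0.00058562$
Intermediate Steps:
$B = - \frac{2975445395}{6934224406}$ ($B = \frac{164325}{213582} + \frac{116730}{-97399} = 164325 \cdot \frac{1}{213582} + 116730 \left(- \frac{1}{97399}\right) = \frac{54775}{71194} - \frac{116730}{97399} = - \frac{2975445395}{6934224406} \approx -0.4291$)
$s{\left(j \right)} = j^{2} + 47 j$
$\frac{B + s{\left(-3 \right)}}{-7678 - 218458} = \frac{- \frac{2975445395}{6934224406} - 3 \left(47 - 3\right)}{-7678 - 218458} = \frac{- \frac{2975445395}{6934224406} - 132}{-226136} = \left(- \frac{2975445395}{6934224406} - 132\right) \left(- \frac{1}{226136}\right) = \left(- \frac{918293066987}{6934224406}\right) \left(- \frac{1}{226136}\right) = \frac{918293066987}{1568077770275216}$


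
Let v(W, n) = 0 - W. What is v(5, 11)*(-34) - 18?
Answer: 152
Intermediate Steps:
v(W, n) = -W
v(5, 11)*(-34) - 18 = -1*5*(-34) - 18 = -5*(-34) - 18 = 170 - 18 = 152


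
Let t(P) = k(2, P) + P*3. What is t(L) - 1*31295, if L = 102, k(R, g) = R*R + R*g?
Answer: -30781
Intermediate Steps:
k(R, g) = R² + R*g
t(P) = 4 + 5*P (t(P) = 2*(2 + P) + P*3 = (4 + 2*P) + 3*P = 4 + 5*P)
t(L) - 1*31295 = (4 + 5*102) - 1*31295 = (4 + 510) - 31295 = 514 - 31295 = -30781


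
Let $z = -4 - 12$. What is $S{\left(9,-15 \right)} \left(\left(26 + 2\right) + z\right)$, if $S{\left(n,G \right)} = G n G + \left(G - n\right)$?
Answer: $24012$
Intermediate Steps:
$z = -16$ ($z = -4 - 12 = -16$)
$S{\left(n,G \right)} = G - n + n G^{2}$ ($S{\left(n,G \right)} = n G^{2} + \left(G - n\right) = G - n + n G^{2}$)
$S{\left(9,-15 \right)} \left(\left(26 + 2\right) + z\right) = \left(-15 - 9 + 9 \left(-15\right)^{2}\right) \left(\left(26 + 2\right) - 16\right) = \left(-15 - 9 + 9 \cdot 225\right) \left(28 - 16\right) = \left(-15 - 9 + 2025\right) 12 = 2001 \cdot 12 = 24012$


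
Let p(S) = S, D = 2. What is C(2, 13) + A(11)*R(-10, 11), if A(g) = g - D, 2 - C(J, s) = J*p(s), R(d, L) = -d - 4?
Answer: 30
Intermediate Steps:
R(d, L) = -4 - d
C(J, s) = 2 - J*s
A(g) = -2 + g (A(g) = g - 1*2 = g - 2 = -2 + g)
C(2, 13) + A(11)*R(-10, 11) = (2 - 1*2*13) + (-2 + 11)*(-4 - 1*(-10)) = (2 - 26) + 9*(-4 + 10) = -24 + 9*6 = -24 + 54 = 30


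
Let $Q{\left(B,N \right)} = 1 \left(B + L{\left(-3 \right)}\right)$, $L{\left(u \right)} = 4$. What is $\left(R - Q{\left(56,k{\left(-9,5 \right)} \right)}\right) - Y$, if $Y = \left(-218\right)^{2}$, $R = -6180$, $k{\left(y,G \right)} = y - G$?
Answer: $-53764$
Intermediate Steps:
$Q{\left(B,N \right)} = 4 + B$ ($Q{\left(B,N \right)} = 1 \left(B + 4\right) = 1 \left(4 + B\right) = 4 + B$)
$Y = 47524$
$\left(R - Q{\left(56,k{\left(-9,5 \right)} \right)}\right) - Y = \left(-6180 - \left(4 + 56\right)\right) - 47524 = \left(-6180 - 60\right) - 47524 = -6240 - 47524 = -53764$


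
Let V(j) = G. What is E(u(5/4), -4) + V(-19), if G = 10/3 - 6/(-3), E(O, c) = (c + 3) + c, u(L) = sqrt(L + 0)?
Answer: 1/3 ≈ 0.33333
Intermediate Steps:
u(L) = sqrt(L)
E(O, c) = 3 + 2*c (E(O, c) = (3 + c) + c = 3 + 2*c)
G = 16/3 (G = 10*(1/3) - 6*(-1/3) = 10/3 + 2 = 16/3 ≈ 5.3333)
V(j) = 16/3
E(u(5/4), -4) + V(-19) = (3 + 2*(-4)) + 16/3 = (3 - 8) + 16/3 = -5 + 16/3 = 1/3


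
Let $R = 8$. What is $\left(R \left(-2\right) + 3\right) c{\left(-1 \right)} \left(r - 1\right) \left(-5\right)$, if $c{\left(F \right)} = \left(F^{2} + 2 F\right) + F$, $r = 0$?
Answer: $130$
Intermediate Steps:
$c{\left(F \right)} = F^{2} + 3 F$
$\left(R \left(-2\right) + 3\right) c{\left(-1 \right)} \left(r - 1\right) \left(-5\right) = \left(8 \left(-2\right) + 3\right) \left(- (3 - 1)\right) \left(0 - 1\right) \left(-5\right) = \left(-16 + 3\right) \left(\left(-1\right) 2\right) \left(\left(-1\right) \left(-5\right)\right) = \left(-13\right) \left(-2\right) 5 = 26 \cdot 5 = 130$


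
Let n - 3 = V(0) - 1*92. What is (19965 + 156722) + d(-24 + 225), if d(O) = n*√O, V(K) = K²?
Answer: 176687 - 89*√201 ≈ 1.7543e+5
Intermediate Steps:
n = -89 (n = 3 + (0² - 1*92) = 3 + (0 - 92) = 3 - 92 = -89)
d(O) = -89*√O
(19965 + 156722) + d(-24 + 225) = (19965 + 156722) - 89*√(-24 + 225) = 176687 - 89*√201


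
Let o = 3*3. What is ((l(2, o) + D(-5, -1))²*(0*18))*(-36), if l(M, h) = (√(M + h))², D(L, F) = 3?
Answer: 0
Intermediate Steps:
o = 9
l(M, h) = M + h
((l(2, o) + D(-5, -1))²*(0*18))*(-36) = (((2 + 9) + 3)²*(0*18))*(-36) = ((11 + 3)²*0)*(-36) = (14²*0)*(-36) = (196*0)*(-36) = 0*(-36) = 0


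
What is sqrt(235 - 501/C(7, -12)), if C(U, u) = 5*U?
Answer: 2*sqrt(67585)/35 ≈ 14.855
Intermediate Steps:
sqrt(235 - 501/C(7, -12)) = sqrt(235 - 501/(5*7)) = sqrt(235 - 501/35) = sqrt(7724/35) = 2*sqrt(67585)/35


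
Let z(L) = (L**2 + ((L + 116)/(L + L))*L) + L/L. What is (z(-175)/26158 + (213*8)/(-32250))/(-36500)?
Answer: -28550421/933067750000 ≈ -3.0598e-5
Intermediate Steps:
z(L) = 59 + L**2 + L/2 (z(L) = (L**2 + ((116 + L)/((2*L)))*L) + 1 = (L**2 + ((116 + L)*(1/(2*L)))*L) + 1 = (L**2 + ((116 + L)/(2*L))*L) + 1 = (L**2 + (58 + L/2)) + 1 = (58 + L**2 + L/2) + 1 = 59 + L**2 + L/2)
(z(-175)/26158 + (213*8)/(-32250))/(-36500) = ((59 + (-175)**2 + (1/2)*(-175))/26158 + (213*8)/(-32250))/(-36500) = ((59 + 30625 - 175/2)*(1/26158) + 1704*(-1/32250))*(-1/36500) = ((61193/2)*(1/26158) - 284/5375)*(-1/36500) = (5563/4756 - 284/5375)*(-1/36500) = (28550421/25563500)*(-1/36500) = -28550421/933067750000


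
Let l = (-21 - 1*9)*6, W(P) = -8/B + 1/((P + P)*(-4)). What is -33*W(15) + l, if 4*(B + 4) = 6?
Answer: -11413/40 ≈ -285.33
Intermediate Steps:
B = -5/2 (B = -4 + (¼)*6 = -4 + 3/2 = -5/2 ≈ -2.5000)
W(P) = 16/5 - 1/(8*P) (W(P) = -8/(-5/2) + 1/((P + P)*(-4)) = -8*(-⅖) - ¼/(2*P) = 16/5 + (1/(2*P))*(-¼) = 16/5 - 1/(8*P))
l = -180 (l = (-21 - 9)*6 = -30*6 = -180)
-33*W(15) + l = -33*(-5 + 128*15)/(40*15) - 180 = -33*(-5 + 1920)/(40*15) - 180 = -33*1915/(40*15) - 180 = -33*383/120 - 180 = -4213/40 - 180 = -11413/40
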